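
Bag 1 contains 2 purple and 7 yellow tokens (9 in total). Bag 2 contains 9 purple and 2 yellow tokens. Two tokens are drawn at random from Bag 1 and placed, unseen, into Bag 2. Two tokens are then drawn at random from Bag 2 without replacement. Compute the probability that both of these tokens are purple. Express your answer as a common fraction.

Condition on how many of the transferred tokens are purple (from Bag 1: 2 purple of 9; then Bag 2 has 13 total).
  0 purple: C(2,0)C(7,2)/C(9,2) = 7/12; then P = C(9,2)/C(13,2) = 6/13
  1 purple: C(2,1)C(7,1)/C(9,2) = 7/18; then P = C(10,2)/C(13,2) = 15/26
  2 purple: C(2,2)C(7,0)/C(9,2) = 1/36; then P = C(11,2)/C(13,2) = 55/78
P(both purple) = 1441/2808 ≈ 0.5132.

1441/2808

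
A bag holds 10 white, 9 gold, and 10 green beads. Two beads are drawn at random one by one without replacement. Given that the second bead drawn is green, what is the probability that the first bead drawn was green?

9/28

P(first=green and the second bead drawn is green) = (10/29)·(9/28) = 45/406.
P(the second bead drawn is green) = Σ over first color = 25/203 + 45/406 + 45/406 = 10/29.
By Bayes, P(first=green | the second bead drawn is green) = 45/406 / 10/29 = 9/28 ≈ 0.3214.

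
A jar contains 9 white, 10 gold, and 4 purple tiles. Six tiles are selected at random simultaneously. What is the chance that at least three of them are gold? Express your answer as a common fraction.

Sum the hypergeometric tail for j = 3,…,6 gold tiles.
Favorable = C(10,3)·C(13,3) + C(10,4)·C(13,2) + C(10,5)·C(13,1) + C(10,6)·C(13,0) = 54186; total = C(23,6) = 100947.
P = 54186/100947 = 1642/3059 ≈ 0.5368.

1642/3059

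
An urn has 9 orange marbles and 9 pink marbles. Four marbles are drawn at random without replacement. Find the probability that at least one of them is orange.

Use the complement: P(at least one orange) = 1 − P(no orange).
P(none) = C(9,4)/C(18,4) = 126/3060.
So P = 1 − 126/3060 = 163/170 ≈ 0.9588.

163/170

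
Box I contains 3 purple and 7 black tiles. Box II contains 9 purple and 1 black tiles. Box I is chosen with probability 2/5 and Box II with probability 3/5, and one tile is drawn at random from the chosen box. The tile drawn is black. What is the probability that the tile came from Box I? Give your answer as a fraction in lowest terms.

14/17

P(black | Box I) = 7/10; P(black | Box II) = 1/10.
P(black) = 2/5·7/10 + 3/5·1/10 = 17/50.
By Bayes' rule, P(Box I | black) = 7/25 / 17/50 = 14/17 ≈ 0.8235.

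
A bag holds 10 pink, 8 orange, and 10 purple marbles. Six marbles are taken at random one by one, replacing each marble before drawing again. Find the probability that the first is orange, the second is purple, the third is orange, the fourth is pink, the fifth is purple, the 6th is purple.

625/470596

Multiply the conditional probability of each draw in order, with replacement (the composition resets each draw).
P = (8/28) · (10/28) · (8/28) · (10/28) · (10/28) · (10/28) = 625/470596 ≈ 0.0013.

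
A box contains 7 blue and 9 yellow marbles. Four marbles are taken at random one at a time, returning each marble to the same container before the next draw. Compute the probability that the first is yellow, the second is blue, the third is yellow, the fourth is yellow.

Multiply the conditional probability of each draw in order, with replacement (the composition resets each draw).
P = (9/16) · (7/16) · (9/16) · (9/16) = 5103/65536 ≈ 0.0779.

5103/65536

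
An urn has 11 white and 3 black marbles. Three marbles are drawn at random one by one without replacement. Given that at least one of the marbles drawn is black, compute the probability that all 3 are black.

P(all 3 black) = C(3,3)/C(14,3) = 1/364; P(at least one black) = 1 − C(11,3)/C(14,3) = 199/364.
Since 'all 3 black' ⊆ 'at least one black', P(all 3 | at least one) = 1/364 / 199/364 = 1/199 ≈ 0.0050.

1/199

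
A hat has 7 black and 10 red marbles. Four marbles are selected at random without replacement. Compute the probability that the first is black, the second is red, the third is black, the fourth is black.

5/136

Multiply the conditional probability of each draw in order, without replacement, so each draw removes one from its color and from the total.
P = (7/17) · (10/16) · (6/15) · (5/14) = 5/136 ≈ 0.0368.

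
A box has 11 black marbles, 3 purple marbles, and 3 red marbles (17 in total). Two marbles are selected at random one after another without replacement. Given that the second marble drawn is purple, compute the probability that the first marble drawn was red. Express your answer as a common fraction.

3/16

P(first=red and the second marble drawn is purple) = (3/17)·(3/16) = 9/272.
P(the second marble drawn is purple) = Σ over first color = 33/272 + 3/136 + 9/272 = 3/17.
By Bayes, P(first=red | the second marble drawn is purple) = 9/272 / 3/17 = 3/16 ≈ 0.1875.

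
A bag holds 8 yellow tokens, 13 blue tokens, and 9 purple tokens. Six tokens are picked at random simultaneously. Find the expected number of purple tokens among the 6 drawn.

9/5

By linearity of expectation, E[X] = Σ P(draw i is purple); by symmetry each draw (even without replacement) has P(purple) = 9/30.
E[X] = 6 · 9/30 = 9/5 ≈ 1.8000.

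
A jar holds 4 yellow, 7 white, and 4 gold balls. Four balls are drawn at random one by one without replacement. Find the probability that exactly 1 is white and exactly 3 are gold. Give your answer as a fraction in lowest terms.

Unordered draws without replacement: count favorable combinations over C(15,4).
Favorable = C(4,0) · C(7,1) · C(4,3) = 28; total = C(15,4) = 1365.
P = 28/1365 = 4/195 ≈ 0.0205.

4/195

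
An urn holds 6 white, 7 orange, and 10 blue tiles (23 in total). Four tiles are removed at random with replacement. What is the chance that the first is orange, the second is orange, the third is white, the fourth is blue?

2940/279841

Multiply the conditional probability of each draw in order, with replacement (the composition resets each draw).
P = (7/23) · (7/23) · (6/23) · (10/23) = 2940/279841 ≈ 0.0105.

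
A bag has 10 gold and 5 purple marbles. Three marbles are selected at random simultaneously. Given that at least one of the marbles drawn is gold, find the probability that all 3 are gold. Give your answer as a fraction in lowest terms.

P(all 3 gold) = C(10,3)/C(15,3) = 24/91; P(at least one gold) = 1 − C(5,3)/C(15,3) = 89/91.
Since 'all 3 gold' ⊆ 'at least one gold', P(all 3 | at least one) = 24/91 / 89/91 = 24/89 ≈ 0.2697.

24/89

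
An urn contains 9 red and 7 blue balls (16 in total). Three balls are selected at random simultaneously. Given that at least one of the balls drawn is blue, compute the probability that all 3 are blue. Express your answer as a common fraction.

5/68

P(all 3 blue) = C(7,3)/C(16,3) = 1/16; P(at least one blue) = 1 − C(9,3)/C(16,3) = 17/20.
Since 'all 3 blue' ⊆ 'at least one blue', P(all 3 | at least one) = 1/16 / 17/20 = 5/68 ≈ 0.0735.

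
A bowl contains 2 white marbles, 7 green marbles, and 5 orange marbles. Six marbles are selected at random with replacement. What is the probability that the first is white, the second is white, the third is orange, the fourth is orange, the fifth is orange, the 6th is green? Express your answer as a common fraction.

125/268912

Multiply the conditional probability of each draw in order, with replacement (the composition resets each draw).
P = (2/14) · (2/14) · (5/14) · (5/14) · (5/14) · (7/14) = 125/268912 ≈ 0.0005.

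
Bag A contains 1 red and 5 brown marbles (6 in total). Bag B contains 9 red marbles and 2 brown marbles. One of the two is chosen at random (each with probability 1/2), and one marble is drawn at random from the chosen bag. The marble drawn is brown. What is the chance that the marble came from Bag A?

P(brown | Bag A) = 5/6; P(brown | Bag B) = 2/11.
P(brown) = 1/2·5/6 + 1/2·2/11 = 67/132.
By Bayes' rule, P(Bag A | brown) = 5/12 / 67/132 = 55/67 ≈ 0.8209.

55/67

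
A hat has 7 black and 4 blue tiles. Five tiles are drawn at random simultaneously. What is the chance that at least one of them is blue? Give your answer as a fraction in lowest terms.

21/22

Use the complement: P(at least one blue) = 1 − P(no blue).
P(none) = C(7,5)/C(11,5) = 21/462.
So P = 1 − 21/462 = 21/22 ≈ 0.9545.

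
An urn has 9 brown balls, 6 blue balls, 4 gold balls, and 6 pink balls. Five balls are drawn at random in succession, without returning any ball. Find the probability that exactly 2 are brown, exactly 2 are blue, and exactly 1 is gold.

Unordered draws without replacement: count favorable combinations over C(25,5).
Favorable = C(9,2) · C(6,2) · C(4,1) · C(6,0) = 2160; total = C(25,5) = 53130.
P = 2160/53130 = 72/1771 ≈ 0.0407.

72/1771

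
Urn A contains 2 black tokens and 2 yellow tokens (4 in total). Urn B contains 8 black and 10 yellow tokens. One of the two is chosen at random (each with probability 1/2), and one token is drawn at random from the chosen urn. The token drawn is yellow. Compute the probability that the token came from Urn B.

P(yellow | Urn A) = 1/2; P(yellow | Urn B) = 5/9.
P(yellow) = 1/2·1/2 + 1/2·5/9 = 19/36.
By Bayes' rule, P(Urn B | yellow) = 5/18 / 19/36 = 10/19 ≈ 0.5263.

10/19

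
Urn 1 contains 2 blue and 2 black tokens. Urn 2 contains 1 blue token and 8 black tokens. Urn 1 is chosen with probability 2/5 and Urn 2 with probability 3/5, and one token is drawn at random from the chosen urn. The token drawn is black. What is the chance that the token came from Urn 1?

3/11

P(black | Urn 1) = 1/2; P(black | Urn 2) = 8/9.
P(black) = 2/5·1/2 + 3/5·8/9 = 11/15.
By Bayes' rule, P(Urn 1 | black) = 1/5 / 11/15 = 3/11 ≈ 0.2727.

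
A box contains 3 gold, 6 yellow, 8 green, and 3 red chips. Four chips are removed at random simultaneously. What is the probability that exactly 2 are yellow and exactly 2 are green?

Unordered draws without replacement: count favorable combinations over C(20,4).
Favorable = C(3,0) · C(6,2) · C(8,2) · C(3,0) = 420; total = C(20,4) = 4845.
P = 420/4845 = 28/323 ≈ 0.0867.

28/323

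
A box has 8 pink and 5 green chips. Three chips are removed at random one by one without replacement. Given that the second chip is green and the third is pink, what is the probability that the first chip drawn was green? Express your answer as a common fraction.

P(first=green and the second chip is green and the third is pink) = (5/13)·(4/12)·(8/11) = 40/429.
P(E) = Σ over first color = 70/429 + 40/429 = 10/39.
By Bayes, P(first=green | E) = 40/429 / 10/39 = 4/11 ≈ 0.3636.

4/11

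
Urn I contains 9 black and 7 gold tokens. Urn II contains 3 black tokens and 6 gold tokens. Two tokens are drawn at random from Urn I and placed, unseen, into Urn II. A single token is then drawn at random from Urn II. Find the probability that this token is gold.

5/8

Condition on how many of the transferred tokens are gold (from Urn I: 7 gold of 16; then Urn II has 11 total).
  0 gold: C(7,0)C(9,2)/C(16,2) = 3/10; then P = 6/11
  1 gold: C(7,1)C(9,1)/C(16,2) = 21/40; then P = 7/11
  2 gold: C(7,2)C(9,0)/C(16,2) = 7/40; then P = 8/11
P(gold from Urn II) = 5/8 ≈ 0.6250.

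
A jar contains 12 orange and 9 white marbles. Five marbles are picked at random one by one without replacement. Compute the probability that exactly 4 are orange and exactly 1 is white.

495/2261

Unordered draws without replacement: count favorable combinations over C(21,5).
Favorable = C(12,4) · C(9,1) = 4455; total = C(21,5) = 20349.
P = 4455/20349 = 495/2261 ≈ 0.2189.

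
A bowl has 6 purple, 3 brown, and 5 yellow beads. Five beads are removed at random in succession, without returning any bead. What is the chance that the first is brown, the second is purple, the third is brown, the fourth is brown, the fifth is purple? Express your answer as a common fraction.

Multiply the conditional probability of each draw in order, without replacement, so each draw removes one from its color and from the total.
P = (3/14) · (6/13) · (2/12) · (1/11) · (5/10) = 3/4004 ≈ 0.0007.

3/4004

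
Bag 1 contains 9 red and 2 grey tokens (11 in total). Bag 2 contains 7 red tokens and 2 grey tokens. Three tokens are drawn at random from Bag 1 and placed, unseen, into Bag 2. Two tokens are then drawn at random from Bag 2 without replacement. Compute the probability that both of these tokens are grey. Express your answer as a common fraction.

59/1815

Condition on how many of the transferred tokens are grey (from Bag 1: 2 grey of 11; then Bag 2 has 12 total).
  0 grey: C(2,0)C(9,3)/C(11,3) = 28/55; then P = C(2,2)/C(12,2) = 1/66
  1 grey: C(2,1)C(9,2)/C(11,3) = 24/55; then P = C(3,2)/C(12,2) = 1/22
  2 grey: C(2,2)C(9,1)/C(11,3) = 3/55; then P = C(4,2)/C(12,2) = 1/11
P(both grey) = 59/1815 ≈ 0.0325.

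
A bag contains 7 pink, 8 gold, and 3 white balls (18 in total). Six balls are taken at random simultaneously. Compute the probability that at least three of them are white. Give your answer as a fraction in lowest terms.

Sum the hypergeometric tail for j = 3,…,3 white balls.
Favorable = C(3,3)·C(15,3) = 455; total = C(18,6) = 18564.
P = 455/18564 = 5/204 ≈ 0.0245.

5/204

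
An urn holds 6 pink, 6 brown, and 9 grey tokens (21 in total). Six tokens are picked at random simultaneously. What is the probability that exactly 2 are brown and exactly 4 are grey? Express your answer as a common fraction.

Unordered draws without replacement: count favorable combinations over C(21,6).
Favorable = C(6,0) · C(6,2) · C(9,4) = 1890; total = C(21,6) = 54264.
P = 1890/54264 = 45/1292 ≈ 0.0348.

45/1292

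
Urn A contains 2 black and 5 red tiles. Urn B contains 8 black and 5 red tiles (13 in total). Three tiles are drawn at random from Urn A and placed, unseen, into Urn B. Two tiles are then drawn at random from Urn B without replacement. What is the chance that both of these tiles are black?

7/24

Condition on how many of the transferred tiles are black (from Urn A: 2 black of 7; then Urn B has 16 total).
  0 black: C(2,0)C(5,3)/C(7,3) = 2/7; then P = C(8,2)/C(16,2) = 7/30
  1 black: C(2,1)C(5,2)/C(7,3) = 4/7; then P = C(9,2)/C(16,2) = 3/10
  2 black: C(2,2)C(5,1)/C(7,3) = 1/7; then P = C(10,2)/C(16,2) = 3/8
P(both black) = 7/24 ≈ 0.2917.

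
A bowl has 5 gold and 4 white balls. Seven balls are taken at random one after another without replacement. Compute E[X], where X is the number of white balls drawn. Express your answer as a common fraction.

28/9

By linearity of expectation, E[X] = Σ P(draw i is white); by symmetry each draw (even without replacement) has P(white) = 4/9.
E[X] = 7 · 4/9 = 28/9 ≈ 3.1111.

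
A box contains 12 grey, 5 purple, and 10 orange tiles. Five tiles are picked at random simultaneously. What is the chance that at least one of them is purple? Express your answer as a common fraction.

Use the complement: P(at least one purple) = 1 − P(no purple).
P(none) = C(22,5)/C(27,5) = 26334/80730.
So P = 1 − 26334/80730 = 3022/4485 ≈ 0.6738.

3022/4485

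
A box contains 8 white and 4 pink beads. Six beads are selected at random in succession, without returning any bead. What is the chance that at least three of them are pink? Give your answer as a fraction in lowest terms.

Sum the hypergeometric tail for j = 3,…,4 pink beads.
Favorable = C(4,3)·C(8,3) + C(4,4)·C(8,2) = 252; total = C(12,6) = 924.
P = 252/924 = 3/11 ≈ 0.2727.

3/11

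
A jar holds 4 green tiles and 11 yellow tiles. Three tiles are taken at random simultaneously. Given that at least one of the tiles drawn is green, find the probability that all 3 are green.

2/145

P(all 3 green) = C(4,3)/C(15,3) = 4/455; P(at least one green) = 1 − C(11,3)/C(15,3) = 58/91.
Since 'all 3 green' ⊆ 'at least one green', P(all 3 | at least one) = 4/455 / 58/91 = 2/145 ≈ 0.0138.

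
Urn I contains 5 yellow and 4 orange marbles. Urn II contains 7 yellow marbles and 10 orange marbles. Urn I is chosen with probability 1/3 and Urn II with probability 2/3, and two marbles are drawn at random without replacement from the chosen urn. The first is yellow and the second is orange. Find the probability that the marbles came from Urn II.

P(E | Urn I) = 5/18; P(E | Urn II) = 35/136.
P(E) = 1/3·5/18 + 2/3·35/136 = 485/1836.
By Bayes' rule, P(Urn II | E) = 35/204 / 485/1836 = 63/97 ≈ 0.6495.

63/97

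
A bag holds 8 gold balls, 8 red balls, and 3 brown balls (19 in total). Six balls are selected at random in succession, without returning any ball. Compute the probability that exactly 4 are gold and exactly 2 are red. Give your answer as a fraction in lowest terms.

Unordered draws without replacement: count favorable combinations over C(19,6).
Favorable = C(8,4) · C(8,2) · C(3,0) = 1960; total = C(19,6) = 27132.
P = 1960/27132 = 70/969 ≈ 0.0722.

70/969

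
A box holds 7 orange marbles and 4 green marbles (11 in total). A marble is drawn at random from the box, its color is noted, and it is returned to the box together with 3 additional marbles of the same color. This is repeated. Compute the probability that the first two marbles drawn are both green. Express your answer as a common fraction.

After a green draw the box holds 7 green out of 14.
P = (4/11)·(7/14) = 2/11 ≈ 0.1818.

2/11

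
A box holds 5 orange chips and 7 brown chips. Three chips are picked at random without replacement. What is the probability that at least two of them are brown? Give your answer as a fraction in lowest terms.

7/11

Sum the hypergeometric tail for j = 2,…,3 brown chips.
Favorable = C(7,2)·C(5,1) + C(7,3)·C(5,0) = 140; total = C(12,3) = 220.
P = 140/220 = 7/11 ≈ 0.6364.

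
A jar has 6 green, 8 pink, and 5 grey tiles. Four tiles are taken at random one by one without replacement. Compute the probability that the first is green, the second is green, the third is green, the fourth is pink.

Multiply the conditional probability of each draw in order, without replacement, so each draw removes one from its color and from the total.
P = (6/19) · (5/18) · (4/17) · (8/16) = 10/969 ≈ 0.0103.

10/969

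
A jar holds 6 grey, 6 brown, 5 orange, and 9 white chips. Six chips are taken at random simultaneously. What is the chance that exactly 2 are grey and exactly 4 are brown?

Unordered draws without replacement: count favorable combinations over C(26,6).
Favorable = C(6,2) · C(6,4) · C(5,0) · C(9,0) = 225; total = C(26,6) = 230230.
P = 225/230230 = 45/46046 ≈ 0.0010.

45/46046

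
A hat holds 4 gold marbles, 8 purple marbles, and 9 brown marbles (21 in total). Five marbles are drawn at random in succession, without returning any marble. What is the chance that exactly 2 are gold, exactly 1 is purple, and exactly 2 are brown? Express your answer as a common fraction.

192/2261

Unordered draws without replacement: count favorable combinations over C(21,5).
Favorable = C(4,2) · C(8,1) · C(9,2) = 1728; total = C(21,5) = 20349.
P = 1728/20349 = 192/2261 ≈ 0.0849.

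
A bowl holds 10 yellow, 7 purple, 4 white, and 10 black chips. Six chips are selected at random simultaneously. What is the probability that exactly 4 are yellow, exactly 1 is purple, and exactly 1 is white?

Unordered draws without replacement: count favorable combinations over C(31,6).
Favorable = C(10,4) · C(7,1) · C(4,1) · C(10,0) = 5880; total = C(31,6) = 736281.
P = 5880/736281 = 280/35061 ≈ 0.0080.

280/35061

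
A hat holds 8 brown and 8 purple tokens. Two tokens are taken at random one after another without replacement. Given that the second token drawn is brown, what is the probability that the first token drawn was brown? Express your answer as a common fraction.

P(first=brown and the second token drawn is brown) = (8/16)·(7/15) = 7/30.
P(the second token drawn is brown) = Σ over first color = 7/30 + 4/15 = 1/2.
By Bayes, P(first=brown | the second token drawn is brown) = 7/30 / 1/2 = 7/15 ≈ 0.4667.

7/15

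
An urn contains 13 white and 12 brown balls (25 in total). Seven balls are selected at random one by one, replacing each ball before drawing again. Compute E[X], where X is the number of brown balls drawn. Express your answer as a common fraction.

84/25

By linearity of expectation, E[X] = Σ P(draw i is brown); each independent draw has P(brown) = 12/25.
E[X] = 7 · 12/25 = 84/25 ≈ 3.3600.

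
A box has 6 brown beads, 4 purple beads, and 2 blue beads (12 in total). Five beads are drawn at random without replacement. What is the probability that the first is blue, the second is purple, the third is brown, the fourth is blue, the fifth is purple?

Multiply the conditional probability of each draw in order, without replacement, so each draw removes one from its color and from the total.
P = (2/12) · (4/11) · (6/10) · (1/9) · (3/8) = 1/660 ≈ 0.0015.

1/660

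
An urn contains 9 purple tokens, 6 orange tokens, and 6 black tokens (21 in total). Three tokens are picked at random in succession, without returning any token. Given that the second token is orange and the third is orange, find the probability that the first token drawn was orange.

4/19

P(first=orange and the second token is orange and the third is orange) = (6/21)·(5/20)·(4/19) = 2/133.
P(E) = Σ over first color = 9/266 + 2/133 + 3/133 = 1/14.
By Bayes, P(first=orange | E) = 2/133 / 1/14 = 4/19 ≈ 0.2105.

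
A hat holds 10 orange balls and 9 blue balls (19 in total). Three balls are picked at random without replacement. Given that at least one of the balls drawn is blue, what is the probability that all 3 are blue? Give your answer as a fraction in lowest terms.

P(all 3 blue) = C(9,3)/C(19,3) = 28/323; P(at least one blue) = 1 − C(10,3)/C(19,3) = 283/323.
Since 'all 3 blue' ⊆ 'at least one blue', P(all 3 | at least one) = 28/323 / 283/323 = 28/283 ≈ 0.0989.

28/283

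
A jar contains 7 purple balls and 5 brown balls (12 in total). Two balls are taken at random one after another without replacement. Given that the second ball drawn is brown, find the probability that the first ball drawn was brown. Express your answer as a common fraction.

P(first=brown and the second ball drawn is brown) = (5/12)·(4/11) = 5/33.
P(the second ball drawn is brown) = Σ over first color = 35/132 + 5/33 = 5/12.
By Bayes, P(first=brown | the second ball drawn is brown) = 5/33 / 5/12 = 4/11 ≈ 0.3636.

4/11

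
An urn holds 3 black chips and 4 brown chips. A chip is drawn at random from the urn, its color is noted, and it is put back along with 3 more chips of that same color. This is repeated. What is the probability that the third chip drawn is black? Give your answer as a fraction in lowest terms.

Sum over the four possibilities for the first two draws (black/not-black each), tracking how the black count and total change by +3 per draw.
P(third is black) = 3/7 ≈ 0.4286. (In a Pólya urn every draw has the same marginal probability 3/7.)

3/7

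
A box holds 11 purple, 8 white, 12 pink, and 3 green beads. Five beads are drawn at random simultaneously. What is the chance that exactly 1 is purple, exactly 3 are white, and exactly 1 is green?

7/1054

Unordered draws without replacement: count favorable combinations over C(34,5).
Favorable = C(11,1) · C(8,3) · C(12,0) · C(3,1) = 1848; total = C(34,5) = 278256.
P = 1848/278256 = 7/1054 ≈ 0.0066.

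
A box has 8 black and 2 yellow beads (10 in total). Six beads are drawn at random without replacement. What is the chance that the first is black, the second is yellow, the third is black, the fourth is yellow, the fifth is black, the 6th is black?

Multiply the conditional probability of each draw in order, without replacement, so each draw removes one from its color and from the total.
P = (8/10) · (2/9) · (7/8) · (1/7) · (6/6) · (5/5) = 1/45 ≈ 0.0222.

1/45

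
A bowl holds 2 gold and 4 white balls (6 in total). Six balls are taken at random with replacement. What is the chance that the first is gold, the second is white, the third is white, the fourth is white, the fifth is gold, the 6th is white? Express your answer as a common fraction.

Multiply the conditional probability of each draw in order, with replacement (the composition resets each draw).
P = (2/6) · (4/6) · (4/6) · (4/6) · (2/6) · (4/6) = 16/729 ≈ 0.0219.

16/729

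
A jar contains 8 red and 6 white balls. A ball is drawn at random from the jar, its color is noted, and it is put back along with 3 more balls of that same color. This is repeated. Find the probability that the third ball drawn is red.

Sum over the four possibilities for the first two draws (red/not-red each), tracking how the red count and total change by +3 per draw.
P(third is red) = 4/7 ≈ 0.5714. (In a Pólya urn every draw has the same marginal probability 8/14.)

4/7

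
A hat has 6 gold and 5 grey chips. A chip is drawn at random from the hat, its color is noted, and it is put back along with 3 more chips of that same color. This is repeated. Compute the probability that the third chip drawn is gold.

6/11

Sum over the four possibilities for the first two draws (gold/not-gold each), tracking how the gold count and total change by +3 per draw.
P(third is gold) = 6/11 ≈ 0.5455. (In a Pólya urn every draw has the same marginal probability 6/11.)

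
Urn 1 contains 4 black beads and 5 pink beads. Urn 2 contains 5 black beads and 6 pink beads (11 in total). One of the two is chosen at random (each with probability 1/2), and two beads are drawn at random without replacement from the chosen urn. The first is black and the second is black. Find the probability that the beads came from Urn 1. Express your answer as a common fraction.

P(E | Urn 1) = 1/6; P(E | Urn 2) = 2/11.
P(E) = 1/2·1/6 + 1/2·2/11 = 23/132.
By Bayes' rule, P(Urn 1 | E) = 1/12 / 23/132 = 11/23 ≈ 0.4783.

11/23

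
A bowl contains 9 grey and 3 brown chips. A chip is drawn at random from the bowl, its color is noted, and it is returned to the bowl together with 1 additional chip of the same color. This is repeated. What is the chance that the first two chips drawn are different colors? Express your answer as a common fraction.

9/26

Either grey then brown, or brown then grey; after the first draw the total is 13.
P = (9/12)·(3/13) + (3/12)·(9/13) = 9/26 ≈ 0.3462.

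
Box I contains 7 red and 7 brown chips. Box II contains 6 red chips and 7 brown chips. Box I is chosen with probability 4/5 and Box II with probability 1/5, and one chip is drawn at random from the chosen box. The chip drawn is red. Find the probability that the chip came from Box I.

P(red | Box I) = 1/2; P(red | Box II) = 6/13.
P(red) = 4/5·1/2 + 1/5·6/13 = 32/65.
By Bayes' rule, P(Box I | red) = 2/5 / 32/65 = 13/16 ≈ 0.8125.

13/16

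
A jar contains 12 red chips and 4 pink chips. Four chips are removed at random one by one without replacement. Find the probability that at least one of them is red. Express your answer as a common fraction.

Use the complement: P(at least one red) = 1 − P(no red).
P(none) = C(4,4)/C(16,4) = 1/1820.
So P = 1 − 1/1820 = 1819/1820 ≈ 0.9995.

1819/1820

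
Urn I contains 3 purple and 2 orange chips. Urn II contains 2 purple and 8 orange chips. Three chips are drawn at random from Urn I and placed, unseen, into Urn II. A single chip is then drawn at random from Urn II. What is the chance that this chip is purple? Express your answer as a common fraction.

Condition on how many of the transferred chips are purple (from Urn I: 3 purple of 5; then Urn II has 13 total).
  1 purple: C(3,1)C(2,2)/C(5,3) = 3/10; then P = 3/13
  2 purple: C(3,2)C(2,1)/C(5,3) = 3/5; then P = 4/13
  3 purple: C(3,3)C(2,0)/C(5,3) = 1/10; then P = 5/13
P(purple from Urn II) = 19/65 ≈ 0.2923.

19/65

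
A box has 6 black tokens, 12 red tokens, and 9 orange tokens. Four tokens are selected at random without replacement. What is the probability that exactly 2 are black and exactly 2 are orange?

2/65

Unordered draws without replacement: count favorable combinations over C(27,4).
Favorable = C(6,2) · C(12,0) · C(9,2) = 540; total = C(27,4) = 17550.
P = 540/17550 = 2/65 ≈ 0.0308.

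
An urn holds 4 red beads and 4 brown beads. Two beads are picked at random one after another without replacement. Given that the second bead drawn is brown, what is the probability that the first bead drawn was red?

P(first=red and the second bead drawn is brown) = (4/8)·(4/7) = 2/7.
P(the second bead drawn is brown) = Σ over first color = 2/7 + 3/14 = 1/2.
By Bayes, P(first=red | the second bead drawn is brown) = 2/7 / 1/2 = 4/7 ≈ 0.5714.

4/7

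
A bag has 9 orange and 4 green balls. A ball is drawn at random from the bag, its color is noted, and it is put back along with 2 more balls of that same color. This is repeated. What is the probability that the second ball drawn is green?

4/13

Condition on the first draw. If first is green (prob 4/13), second-green has prob (6)/(15); if not (prob 9/13), it has prob 4/(15).
P = (4/13)·(6/15) + (9/13)·(4/15) = 4/13 ≈ 0.3077.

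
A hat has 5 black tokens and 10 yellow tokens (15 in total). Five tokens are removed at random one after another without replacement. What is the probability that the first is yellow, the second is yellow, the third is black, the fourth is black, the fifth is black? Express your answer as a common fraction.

15/1001

Multiply the conditional probability of each draw in order, without replacement, so each draw removes one from its color and from the total.
P = (10/15) · (9/14) · (5/13) · (4/12) · (3/11) = 15/1001 ≈ 0.0150.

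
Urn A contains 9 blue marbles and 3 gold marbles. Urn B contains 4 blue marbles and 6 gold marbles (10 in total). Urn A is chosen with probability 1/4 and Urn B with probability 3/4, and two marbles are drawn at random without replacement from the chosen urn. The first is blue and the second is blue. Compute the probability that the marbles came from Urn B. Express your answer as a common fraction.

P(E | Urn A) = 6/11; P(E | Urn B) = 2/15.
P(E) = 1/4·6/11 + 3/4·2/15 = 13/55.
By Bayes' rule, P(Urn B | E) = 1/10 / 13/55 = 11/26 ≈ 0.4231.

11/26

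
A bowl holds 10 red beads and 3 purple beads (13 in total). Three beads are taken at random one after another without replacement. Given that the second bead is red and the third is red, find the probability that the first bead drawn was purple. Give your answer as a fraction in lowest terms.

P(first=purple and the second bead is red and the third is red) = (3/13)·(10/12)·(9/11) = 45/286.
P(E) = Σ over first color = 60/143 + 45/286 = 15/26.
By Bayes, P(first=purple | E) = 45/286 / 15/26 = 3/11 ≈ 0.2727.

3/11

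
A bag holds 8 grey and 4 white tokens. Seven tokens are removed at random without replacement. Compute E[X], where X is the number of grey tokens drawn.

14/3

By linearity of expectation, E[X] = Σ P(draw i is grey); by symmetry each draw (even without replacement) has P(grey) = 8/12.
E[X] = 7 · 8/12 = 14/3 ≈ 4.6667.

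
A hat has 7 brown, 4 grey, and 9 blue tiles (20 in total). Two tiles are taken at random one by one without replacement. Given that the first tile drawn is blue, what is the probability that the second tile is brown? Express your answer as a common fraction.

7/19

After removing 1 blue, the hat has 7 brown out of 19 remaining.
P(second is brown | given) = 7/19 ≈ 0.3684.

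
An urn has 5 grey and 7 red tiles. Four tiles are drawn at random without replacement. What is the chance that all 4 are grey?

Unordered draws without replacement: count favorable combinations over C(12,4).
Favorable = C(5,4) · C(7,0) = 5; total = C(12,4) = 495.
P = 5/495 = 1/99 ≈ 0.0101.

1/99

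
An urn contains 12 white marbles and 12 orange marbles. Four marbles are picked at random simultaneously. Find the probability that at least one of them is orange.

307/322

Use the complement: P(at least one orange) = 1 − P(no orange).
P(none) = C(12,4)/C(24,4) = 495/10626.
So P = 1 − 495/10626 = 307/322 ≈ 0.9534.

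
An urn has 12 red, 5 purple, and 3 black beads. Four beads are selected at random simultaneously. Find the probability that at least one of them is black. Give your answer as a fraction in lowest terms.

Use the complement: P(at least one black) = 1 − P(no black).
P(none) = C(17,4)/C(20,4) = 2380/4845.
So P = 1 − 2380/4845 = 29/57 ≈ 0.5088.

29/57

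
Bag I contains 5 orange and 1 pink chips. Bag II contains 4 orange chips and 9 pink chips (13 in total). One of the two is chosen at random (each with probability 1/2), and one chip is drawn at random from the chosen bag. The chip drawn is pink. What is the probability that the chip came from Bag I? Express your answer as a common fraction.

P(pink | Bag I) = 1/6; P(pink | Bag II) = 9/13.
P(pink) = 1/2·1/6 + 1/2·9/13 = 67/156.
By Bayes' rule, P(Bag I | pink) = 1/12 / 67/156 = 13/67 ≈ 0.1940.

13/67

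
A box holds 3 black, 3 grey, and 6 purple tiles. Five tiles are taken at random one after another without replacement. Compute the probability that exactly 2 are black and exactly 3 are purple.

Unordered draws without replacement: count favorable combinations over C(12,5).
Favorable = C(3,2) · C(3,0) · C(6,3) = 60; total = C(12,5) = 792.
P = 60/792 = 5/66 ≈ 0.0758.

5/66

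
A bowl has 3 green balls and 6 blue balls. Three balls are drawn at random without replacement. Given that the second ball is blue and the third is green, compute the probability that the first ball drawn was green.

2/7

P(first=green and the second ball is blue and the third is green) = (3/9)·(6/8)·(2/7) = 1/14.
P(E) = Σ over first color = 1/14 + 5/28 = 1/4.
By Bayes, P(first=green | E) = 1/14 / 1/4 = 2/7 ≈ 0.2857.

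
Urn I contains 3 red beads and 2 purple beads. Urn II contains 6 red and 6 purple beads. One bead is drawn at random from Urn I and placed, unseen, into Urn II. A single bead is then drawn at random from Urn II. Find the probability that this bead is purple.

Condition on how many of the transferred beads are purple (from Urn I: 2 purple of 5; then Urn II has 13 total).
  0 purple: C(2,0)C(3,1)/C(5,1) = 3/5; then P = 6/13
  1 purple: C(2,1)C(3,0)/C(5,1) = 2/5; then P = 7/13
P(purple from Urn II) = 32/65 ≈ 0.4923.

32/65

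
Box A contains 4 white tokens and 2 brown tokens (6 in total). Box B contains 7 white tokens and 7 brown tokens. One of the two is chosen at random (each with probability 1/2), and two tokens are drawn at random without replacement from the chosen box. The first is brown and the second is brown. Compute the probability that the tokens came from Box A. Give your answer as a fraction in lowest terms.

P(E | Box A) = 1/15; P(E | Box B) = 3/13.
P(E) = 1/2·1/15 + 1/2·3/13 = 29/195.
By Bayes' rule, P(Box A | E) = 1/30 / 29/195 = 13/58 ≈ 0.2241.

13/58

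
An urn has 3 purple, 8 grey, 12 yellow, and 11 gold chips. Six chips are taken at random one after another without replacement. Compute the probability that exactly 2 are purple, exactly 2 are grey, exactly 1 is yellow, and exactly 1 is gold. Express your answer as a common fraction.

Unordered draws without replacement: count favorable combinations over C(34,6).
Favorable = C(3,2) · C(8,2) · C(12,1) · C(11,1) = 11088; total = C(34,6) = 1344904.
P = 11088/1344904 = 126/15283 ≈ 0.0082.

126/15283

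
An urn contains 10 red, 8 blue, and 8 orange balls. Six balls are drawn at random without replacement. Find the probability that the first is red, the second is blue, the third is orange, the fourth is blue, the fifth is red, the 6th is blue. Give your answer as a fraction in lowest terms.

24/16445

Multiply the conditional probability of each draw in order, without replacement, so each draw removes one from its color and from the total.
P = (10/26) · (8/25) · (8/24) · (7/23) · (9/22) · (6/21) = 24/16445 ≈ 0.0015.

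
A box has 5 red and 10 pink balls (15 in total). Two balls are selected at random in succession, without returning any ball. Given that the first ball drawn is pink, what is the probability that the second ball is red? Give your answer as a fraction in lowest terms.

After removing 1 pink, the box has 5 red out of 14 remaining.
P(second is red | given) = 5/14 ≈ 0.3571.

5/14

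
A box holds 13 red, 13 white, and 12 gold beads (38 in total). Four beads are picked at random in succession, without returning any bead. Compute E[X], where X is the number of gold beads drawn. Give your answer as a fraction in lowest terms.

24/19

By linearity of expectation, E[X] = Σ P(draw i is gold); by symmetry each draw (even without replacement) has P(gold) = 12/38.
E[X] = 4 · 12/38 = 24/19 ≈ 1.2632.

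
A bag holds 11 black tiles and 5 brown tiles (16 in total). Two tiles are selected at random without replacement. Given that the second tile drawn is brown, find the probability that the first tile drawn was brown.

4/15

P(first=brown and the second tile drawn is brown) = (5/16)·(4/15) = 1/12.
P(the second tile drawn is brown) = Σ over first color = 11/48 + 1/12 = 5/16.
By Bayes, P(first=brown | the second tile drawn is brown) = 1/12 / 5/16 = 4/15 ≈ 0.2667.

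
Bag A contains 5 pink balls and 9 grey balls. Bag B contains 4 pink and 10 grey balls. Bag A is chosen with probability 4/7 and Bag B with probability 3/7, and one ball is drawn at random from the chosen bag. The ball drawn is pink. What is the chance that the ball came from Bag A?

P(pink | Bag A) = 5/14; P(pink | Bag B) = 2/7.
P(pink) = 4/7·5/14 + 3/7·2/7 = 16/49.
By Bayes' rule, P(Bag A | pink) = 10/49 / 16/49 = 5/8 ≈ 0.6250.

5/8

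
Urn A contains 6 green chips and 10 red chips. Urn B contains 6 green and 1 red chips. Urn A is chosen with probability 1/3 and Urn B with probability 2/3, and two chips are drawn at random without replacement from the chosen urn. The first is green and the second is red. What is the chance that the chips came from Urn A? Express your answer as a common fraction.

7/15

P(E | Urn A) = 1/4; P(E | Urn B) = 1/7.
P(E) = 1/3·1/4 + 2/3·1/7 = 5/28.
By Bayes' rule, P(Urn A | E) = 1/12 / 5/28 = 7/15 ≈ 0.4667.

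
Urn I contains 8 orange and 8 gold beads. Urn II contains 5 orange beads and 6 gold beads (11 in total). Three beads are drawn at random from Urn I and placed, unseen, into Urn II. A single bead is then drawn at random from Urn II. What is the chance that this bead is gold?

15/28

Condition on how many of the transferred beads are gold (from Urn I: 8 gold of 16; then Urn II has 14 total).
  0 gold: C(8,0)C(8,3)/C(16,3) = 1/10; then P = 6/14
  1 gold: C(8,1)C(8,2)/C(16,3) = 2/5; then P = 7/14
  2 gold: C(8,2)C(8,1)/C(16,3) = 2/5; then P = 8/14
  3 gold: C(8,3)C(8,0)/C(16,3) = 1/10; then P = 9/14
P(gold from Urn II) = 15/28 ≈ 0.5357.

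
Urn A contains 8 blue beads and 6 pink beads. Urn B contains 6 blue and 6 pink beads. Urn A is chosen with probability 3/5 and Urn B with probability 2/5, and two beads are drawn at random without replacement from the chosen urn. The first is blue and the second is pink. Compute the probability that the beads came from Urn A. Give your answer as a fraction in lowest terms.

132/223

P(E | Urn A) = 24/91; P(E | Urn B) = 3/11.
P(E) = 3/5·24/91 + 2/5·3/11 = 1338/5005.
By Bayes' rule, P(Urn A | E) = 72/455 / 1338/5005 = 132/223 ≈ 0.5919.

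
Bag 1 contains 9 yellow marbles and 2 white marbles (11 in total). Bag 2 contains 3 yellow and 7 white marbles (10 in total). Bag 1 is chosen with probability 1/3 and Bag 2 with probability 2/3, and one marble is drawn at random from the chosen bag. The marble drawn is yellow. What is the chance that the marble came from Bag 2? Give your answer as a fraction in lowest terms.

11/26

P(yellow | Bag 1) = 9/11; P(yellow | Bag 2) = 3/10.
P(yellow) = 1/3·9/11 + 2/3·3/10 = 26/55.
By Bayes' rule, P(Bag 2 | yellow) = 1/5 / 26/55 = 11/26 ≈ 0.4231.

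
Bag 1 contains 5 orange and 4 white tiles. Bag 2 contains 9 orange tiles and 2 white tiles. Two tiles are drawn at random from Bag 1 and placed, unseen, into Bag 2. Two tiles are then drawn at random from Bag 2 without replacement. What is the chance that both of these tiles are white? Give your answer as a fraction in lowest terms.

Condition on how many of the transferred tiles are white (from Bag 1: 4 white of 9; then Bag 2 has 13 total).
  0 white: C(4,0)C(5,2)/C(9,2) = 5/18; then P = C(2,2)/C(13,2) = 1/78
  1 white: C(4,1)C(5,1)/C(9,2) = 5/9; then P = C(3,2)/C(13,2) = 1/26
  2 white: C(4,2)C(5,0)/C(9,2) = 1/6; then P = C(4,2)/C(13,2) = 1/13
P(both white) = 53/1404 ≈ 0.0377.

53/1404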